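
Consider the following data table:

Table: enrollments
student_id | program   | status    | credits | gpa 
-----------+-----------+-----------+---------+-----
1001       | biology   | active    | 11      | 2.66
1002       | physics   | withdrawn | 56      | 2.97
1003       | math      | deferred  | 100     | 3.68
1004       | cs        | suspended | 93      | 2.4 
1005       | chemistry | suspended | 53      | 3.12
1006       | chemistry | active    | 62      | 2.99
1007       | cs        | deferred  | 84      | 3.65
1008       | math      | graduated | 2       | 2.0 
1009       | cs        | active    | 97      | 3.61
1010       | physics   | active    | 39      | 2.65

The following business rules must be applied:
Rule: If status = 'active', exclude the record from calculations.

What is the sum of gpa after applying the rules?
17.82

Step 1: Identify records where status = 'active'
Step 2: The excluded records sum to 11.91
Step 3: Original total gpa = 29.73
Step 4: Remaining total = 29.73 - 11.91 = 17.82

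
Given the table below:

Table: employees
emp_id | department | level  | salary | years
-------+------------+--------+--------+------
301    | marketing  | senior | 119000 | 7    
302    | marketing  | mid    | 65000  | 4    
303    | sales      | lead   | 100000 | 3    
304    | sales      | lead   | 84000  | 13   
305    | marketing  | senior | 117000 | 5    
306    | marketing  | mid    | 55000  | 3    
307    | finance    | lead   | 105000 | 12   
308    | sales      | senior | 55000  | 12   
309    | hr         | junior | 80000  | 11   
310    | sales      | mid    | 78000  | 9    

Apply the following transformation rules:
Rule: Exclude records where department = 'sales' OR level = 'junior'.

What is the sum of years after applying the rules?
31

Step 1: Find records where department = 'sales' OR level = 'junior'
Step 2: 5 records match, summing to 48
Step 3: Original sum: 79
Step 4: Remaining sum = 79 - 48 = 31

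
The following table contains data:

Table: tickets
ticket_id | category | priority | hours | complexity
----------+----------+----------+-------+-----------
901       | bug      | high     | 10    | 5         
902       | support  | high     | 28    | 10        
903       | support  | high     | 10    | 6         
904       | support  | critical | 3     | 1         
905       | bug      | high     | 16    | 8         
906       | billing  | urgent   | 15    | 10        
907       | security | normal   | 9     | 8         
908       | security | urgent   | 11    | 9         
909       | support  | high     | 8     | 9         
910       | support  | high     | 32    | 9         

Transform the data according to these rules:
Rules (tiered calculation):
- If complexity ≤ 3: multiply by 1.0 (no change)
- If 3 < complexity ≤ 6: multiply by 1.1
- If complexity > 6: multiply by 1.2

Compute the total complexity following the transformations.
88.7

Step 1: Tier 1 (complexity ≤ 3): 1 records, sum = 1 × 1.0 = 1.0
Step 2: Tier 2 (3 < complexity ≤ 6): 2 records, sum = 11 × 1.1 = 12.1
Step 3: Tier 3 (complexity > 6): 7 records, sum = 63 × 1.2 = 75.6
Step 4: Final sum = 1.0 + 12.1 + 75.6 = 88.7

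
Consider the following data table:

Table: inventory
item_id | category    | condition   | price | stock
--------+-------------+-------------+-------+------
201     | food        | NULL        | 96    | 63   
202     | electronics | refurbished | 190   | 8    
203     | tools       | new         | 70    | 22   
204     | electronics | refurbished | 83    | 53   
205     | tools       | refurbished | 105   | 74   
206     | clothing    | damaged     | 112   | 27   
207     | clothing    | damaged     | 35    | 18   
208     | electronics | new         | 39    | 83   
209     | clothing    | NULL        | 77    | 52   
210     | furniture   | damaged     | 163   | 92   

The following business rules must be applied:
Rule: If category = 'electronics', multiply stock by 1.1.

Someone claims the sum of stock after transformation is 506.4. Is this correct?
Yes, the result is correct.

Step 1: Calculate the correct sum after transformation
Step 2: Apply multiplier 1.1 to records where category = 'electronics'
Step 3: Correct result = 506.4
Step 4: Claimed result = 506.4
Step 5: 506.4 = 506.4 ✓
Conclusion: The claimed result is correct.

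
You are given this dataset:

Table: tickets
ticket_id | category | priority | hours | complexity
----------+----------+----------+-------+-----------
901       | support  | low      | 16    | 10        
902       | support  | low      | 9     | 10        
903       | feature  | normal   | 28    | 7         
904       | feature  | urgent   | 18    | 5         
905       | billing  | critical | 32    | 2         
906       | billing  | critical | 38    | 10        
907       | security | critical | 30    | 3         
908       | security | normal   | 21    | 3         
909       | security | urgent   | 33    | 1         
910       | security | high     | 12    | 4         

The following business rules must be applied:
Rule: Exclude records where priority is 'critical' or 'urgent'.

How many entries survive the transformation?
5

Step 1: Count records to exclude
  - 3 (critical) + 2 (urgent) = 5 records
Step 2: Total records: 10
Step 3: Remaining = 10 - 5 = 5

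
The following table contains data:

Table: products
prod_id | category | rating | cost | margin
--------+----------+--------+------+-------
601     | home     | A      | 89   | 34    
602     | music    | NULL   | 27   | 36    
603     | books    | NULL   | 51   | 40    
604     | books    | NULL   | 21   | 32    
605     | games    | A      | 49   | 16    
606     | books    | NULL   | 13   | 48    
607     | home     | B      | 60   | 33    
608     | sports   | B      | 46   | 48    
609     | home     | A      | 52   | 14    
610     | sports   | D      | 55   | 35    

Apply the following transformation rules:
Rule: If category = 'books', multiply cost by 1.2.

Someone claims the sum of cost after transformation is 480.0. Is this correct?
Yes, the result is correct.

Step 1: Calculate the correct sum after transformation
Step 2: Apply multiplier 1.2 to records where category = 'books'
Step 3: Correct result = 480.0
Step 4: Claimed result = 480.0
Step 5: 480.0 = 480.0 ✓
Conclusion: The claimed result is correct.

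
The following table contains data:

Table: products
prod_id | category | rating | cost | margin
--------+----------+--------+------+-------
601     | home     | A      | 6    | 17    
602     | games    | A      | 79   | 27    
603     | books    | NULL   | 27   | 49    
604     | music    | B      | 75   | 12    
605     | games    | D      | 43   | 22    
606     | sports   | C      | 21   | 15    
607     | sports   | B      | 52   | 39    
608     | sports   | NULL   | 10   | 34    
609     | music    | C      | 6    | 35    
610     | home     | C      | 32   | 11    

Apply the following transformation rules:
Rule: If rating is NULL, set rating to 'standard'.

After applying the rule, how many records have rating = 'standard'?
2

Step 1: Count records where rating IS NULL
Step 2: Found 2 records with NULL rating
Step 3: These records will have rating set to 'standard'
Step 4: Records already having rating = 'standard': 0
Step 5: Answer: 2 + 0 = 2 records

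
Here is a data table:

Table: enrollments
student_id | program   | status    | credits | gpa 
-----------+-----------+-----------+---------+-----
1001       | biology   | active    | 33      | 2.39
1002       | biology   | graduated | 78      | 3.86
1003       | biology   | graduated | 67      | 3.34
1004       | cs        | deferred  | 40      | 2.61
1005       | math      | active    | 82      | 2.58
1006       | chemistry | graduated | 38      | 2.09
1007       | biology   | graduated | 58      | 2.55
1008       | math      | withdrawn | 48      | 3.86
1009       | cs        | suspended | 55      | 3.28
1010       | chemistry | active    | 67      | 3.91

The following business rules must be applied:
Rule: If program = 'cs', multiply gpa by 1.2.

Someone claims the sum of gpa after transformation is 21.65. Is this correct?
No, the correct result is 31.65.

Step 1: Calculate the correct sum after transformation
Step 2: Apply multiplier 1.2 to records where program = 'cs'
Step 3: Correct result = 31.65
Step 4: Claimed result = 21.65
Step 5: 31.65 ≠ 21.65
Conclusion: The claimed result is incorrect. The correct answer is 31.65.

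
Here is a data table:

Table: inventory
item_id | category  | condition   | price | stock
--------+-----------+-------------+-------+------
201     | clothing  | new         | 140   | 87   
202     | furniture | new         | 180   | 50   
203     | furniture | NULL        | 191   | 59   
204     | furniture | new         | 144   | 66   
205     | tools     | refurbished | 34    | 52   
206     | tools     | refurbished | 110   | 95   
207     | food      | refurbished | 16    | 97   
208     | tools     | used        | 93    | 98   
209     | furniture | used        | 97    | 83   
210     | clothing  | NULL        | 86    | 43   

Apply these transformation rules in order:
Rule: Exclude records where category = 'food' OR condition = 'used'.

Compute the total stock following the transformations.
452

Step 1: Find records where category = 'food' OR condition = 'used'
Step 2: 3 records match, summing to 278
Step 3: Original sum: 730
Step 4: Remaining sum = 730 - 278 = 452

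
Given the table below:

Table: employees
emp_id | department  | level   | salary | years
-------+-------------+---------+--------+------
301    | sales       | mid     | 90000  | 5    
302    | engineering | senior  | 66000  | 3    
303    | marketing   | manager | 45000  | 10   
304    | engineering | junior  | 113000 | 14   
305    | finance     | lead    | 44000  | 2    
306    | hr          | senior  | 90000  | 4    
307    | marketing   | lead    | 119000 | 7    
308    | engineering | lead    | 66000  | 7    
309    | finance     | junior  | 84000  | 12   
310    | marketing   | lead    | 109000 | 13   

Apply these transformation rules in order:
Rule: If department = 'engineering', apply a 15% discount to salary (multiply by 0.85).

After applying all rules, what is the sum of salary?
789250.0

Step 1: Records with department = 'engineering' have total salary = 245000
Step 2: Apply multiplier: 245000 × 0.85 = 208250.0
Step 3: Other records total: 581000
Step 4: Final sum = 208250.0 + 581000 = 789250.0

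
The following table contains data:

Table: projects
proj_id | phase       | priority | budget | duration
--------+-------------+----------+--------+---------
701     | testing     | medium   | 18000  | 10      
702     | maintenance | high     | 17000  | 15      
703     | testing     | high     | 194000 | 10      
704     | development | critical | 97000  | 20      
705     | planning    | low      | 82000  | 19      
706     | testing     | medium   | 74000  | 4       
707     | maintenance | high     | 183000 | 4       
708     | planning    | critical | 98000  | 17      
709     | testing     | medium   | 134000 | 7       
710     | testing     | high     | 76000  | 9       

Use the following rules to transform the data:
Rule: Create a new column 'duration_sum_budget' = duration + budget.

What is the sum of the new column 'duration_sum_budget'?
973115

Step 1: For each record, compute duration + budget
Example calculations:
  10 + 18000 = 18010
  15 + 17000 = 17015
  10 + 194000 = 194010
  ...
Step 2: Sum all derived values
Step 3: Total = 973115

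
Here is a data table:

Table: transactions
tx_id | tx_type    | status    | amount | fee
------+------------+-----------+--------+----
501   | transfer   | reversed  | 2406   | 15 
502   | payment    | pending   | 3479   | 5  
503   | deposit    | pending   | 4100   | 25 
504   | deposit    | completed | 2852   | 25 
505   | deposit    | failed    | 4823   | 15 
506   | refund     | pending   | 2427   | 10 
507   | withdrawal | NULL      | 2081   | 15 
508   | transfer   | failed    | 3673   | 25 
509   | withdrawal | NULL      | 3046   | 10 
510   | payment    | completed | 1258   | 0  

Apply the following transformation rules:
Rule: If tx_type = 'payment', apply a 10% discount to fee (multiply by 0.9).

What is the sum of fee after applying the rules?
144.5

Step 1: Records with tx_type = 'payment' have total fee = 5
Step 2: Apply multiplier: 5 × 0.9 = 4.5
Step 3: Other records total: 140
Step 4: Final sum = 4.5 + 140 = 144.5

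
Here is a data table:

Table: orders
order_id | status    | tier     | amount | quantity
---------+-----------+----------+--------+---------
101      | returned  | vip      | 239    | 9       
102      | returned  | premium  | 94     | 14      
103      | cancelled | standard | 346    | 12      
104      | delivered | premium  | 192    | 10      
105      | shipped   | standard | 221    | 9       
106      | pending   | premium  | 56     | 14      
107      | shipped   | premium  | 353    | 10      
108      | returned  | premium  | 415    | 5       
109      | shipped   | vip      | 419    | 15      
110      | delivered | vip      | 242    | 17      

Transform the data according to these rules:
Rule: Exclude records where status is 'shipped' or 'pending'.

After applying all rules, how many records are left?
6

Step 1: Count records to exclude
  - 3 (shipped) + 1 (pending) = 4 records
Step 2: Total records: 10
Step 3: Remaining = 10 - 4 = 6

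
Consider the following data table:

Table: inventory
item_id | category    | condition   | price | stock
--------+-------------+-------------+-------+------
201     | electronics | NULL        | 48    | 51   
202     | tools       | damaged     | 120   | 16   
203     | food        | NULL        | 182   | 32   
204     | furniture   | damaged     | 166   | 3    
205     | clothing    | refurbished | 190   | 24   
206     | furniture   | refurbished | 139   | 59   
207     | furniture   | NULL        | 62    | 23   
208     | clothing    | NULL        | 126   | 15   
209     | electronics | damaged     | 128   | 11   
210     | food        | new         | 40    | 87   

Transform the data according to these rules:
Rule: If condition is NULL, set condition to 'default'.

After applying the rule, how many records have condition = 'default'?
4

Step 1: Count records where condition IS NULL
Step 2: Found 4 records with NULL condition
Step 3: These records will have condition set to 'default'
Step 4: Records already having condition = 'default': 0
Step 5: Answer: 4 + 0 = 4 records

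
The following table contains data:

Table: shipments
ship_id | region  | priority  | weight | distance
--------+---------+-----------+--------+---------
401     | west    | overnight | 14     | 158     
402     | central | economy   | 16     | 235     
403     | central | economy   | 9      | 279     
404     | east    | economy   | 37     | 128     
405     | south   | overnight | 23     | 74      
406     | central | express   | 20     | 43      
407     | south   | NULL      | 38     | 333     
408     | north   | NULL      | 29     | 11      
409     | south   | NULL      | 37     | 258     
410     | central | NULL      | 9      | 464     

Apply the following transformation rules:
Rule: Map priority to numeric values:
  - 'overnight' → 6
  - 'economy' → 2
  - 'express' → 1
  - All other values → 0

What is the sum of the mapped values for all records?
19

Step 1: Apply mapping to each record
Step 2: Count by status:
  'overnight': 2 records × 6 = 12
  'economy': 3 records × 2 = 6
  'express': 1 records × 1 = 1
Step 3: Sum all mapped values = 19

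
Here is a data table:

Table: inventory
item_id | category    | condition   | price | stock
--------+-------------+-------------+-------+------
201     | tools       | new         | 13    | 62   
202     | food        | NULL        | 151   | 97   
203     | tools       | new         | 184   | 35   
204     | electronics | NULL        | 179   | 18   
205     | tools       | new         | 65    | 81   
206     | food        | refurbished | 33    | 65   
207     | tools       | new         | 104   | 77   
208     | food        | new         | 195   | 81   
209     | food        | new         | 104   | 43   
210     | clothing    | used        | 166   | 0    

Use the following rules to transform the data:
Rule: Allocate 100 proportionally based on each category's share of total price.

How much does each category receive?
clothing: 13.9, electronics: 14.99, food: 40.45, tools: 30.65

Step 1: Calculate total price = 1194
Step 2: Calculate each category's proportion:
  clothing: 166/1194 = 13.90% → 13.9
  electronics: 179/1194 = 14.99% → 14.99
  food: 483/1194 = 40.45% → 40.45
  tools: 366/1194 = 30.65% → 30.65
Step 3: Verify: sum of allocations ≈ 100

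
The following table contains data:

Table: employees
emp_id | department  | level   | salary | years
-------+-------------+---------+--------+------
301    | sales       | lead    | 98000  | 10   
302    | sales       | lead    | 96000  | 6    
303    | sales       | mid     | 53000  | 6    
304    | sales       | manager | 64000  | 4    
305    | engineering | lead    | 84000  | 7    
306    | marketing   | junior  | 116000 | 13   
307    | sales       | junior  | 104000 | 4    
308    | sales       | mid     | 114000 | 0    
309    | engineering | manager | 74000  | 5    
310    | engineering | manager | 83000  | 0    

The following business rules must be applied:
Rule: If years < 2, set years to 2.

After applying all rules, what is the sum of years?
59

Step 1: 2 records have years < 2
Step 2: These records originally summed to 0
Step 3: After setting to minimum: 2 × 2 = 4
Step 4: Unaffected records sum: 55
Step 5: Final sum = 4 + 55 = 59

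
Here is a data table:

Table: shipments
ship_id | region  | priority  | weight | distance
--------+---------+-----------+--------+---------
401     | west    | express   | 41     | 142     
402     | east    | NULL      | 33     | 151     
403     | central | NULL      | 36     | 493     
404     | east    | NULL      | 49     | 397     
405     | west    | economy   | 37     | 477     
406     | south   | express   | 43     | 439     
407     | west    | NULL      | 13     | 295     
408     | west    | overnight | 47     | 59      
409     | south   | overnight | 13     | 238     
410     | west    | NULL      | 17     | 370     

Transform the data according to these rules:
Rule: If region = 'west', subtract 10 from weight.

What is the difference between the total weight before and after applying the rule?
50

Step 1: Original sum of weight = 329
Step 2: 5 records have region = 'west'
Step 3: Each affected record changes by -10
Step 4: Total change = 5 × -10 = -50
Step 5: New sum = 329 + -50 = 279
Step 6: Difference = |279 - 329| = 50
        (Sum decreased by 50)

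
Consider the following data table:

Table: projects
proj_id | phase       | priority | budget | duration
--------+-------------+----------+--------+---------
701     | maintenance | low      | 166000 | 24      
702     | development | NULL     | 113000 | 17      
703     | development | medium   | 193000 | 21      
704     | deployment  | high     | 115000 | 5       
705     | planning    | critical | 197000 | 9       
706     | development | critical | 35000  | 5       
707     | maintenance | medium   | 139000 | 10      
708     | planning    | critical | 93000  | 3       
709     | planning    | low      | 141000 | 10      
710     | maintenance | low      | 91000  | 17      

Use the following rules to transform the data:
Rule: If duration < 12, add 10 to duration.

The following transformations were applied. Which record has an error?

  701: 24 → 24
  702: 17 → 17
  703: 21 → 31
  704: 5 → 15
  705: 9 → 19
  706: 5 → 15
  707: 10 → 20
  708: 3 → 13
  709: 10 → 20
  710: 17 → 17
Record 703 has an error. The correct transformed value should be 21, not 31.

Step 1: Check each record against the rule
Step 2: Record 703 has duration = 21
Step 3: Since 21 >= 12, the bonus should not have been applied
Step 4: Correct value = 21, but claimed value = 31
Conclusion: Record 703 has the error.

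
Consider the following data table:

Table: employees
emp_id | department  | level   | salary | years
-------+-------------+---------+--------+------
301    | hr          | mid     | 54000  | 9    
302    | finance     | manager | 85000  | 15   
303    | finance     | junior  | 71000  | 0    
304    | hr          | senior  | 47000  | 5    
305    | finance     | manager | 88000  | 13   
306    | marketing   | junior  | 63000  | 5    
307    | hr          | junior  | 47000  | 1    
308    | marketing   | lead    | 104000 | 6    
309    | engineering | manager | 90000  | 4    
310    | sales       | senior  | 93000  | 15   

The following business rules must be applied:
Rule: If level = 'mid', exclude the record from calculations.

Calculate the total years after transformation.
64

Step 1: Identify records where level = 'mid'
Step 2: The excluded records sum to 9
Step 3: Original total years = 73
Step 4: Remaining total = 73 - 9 = 64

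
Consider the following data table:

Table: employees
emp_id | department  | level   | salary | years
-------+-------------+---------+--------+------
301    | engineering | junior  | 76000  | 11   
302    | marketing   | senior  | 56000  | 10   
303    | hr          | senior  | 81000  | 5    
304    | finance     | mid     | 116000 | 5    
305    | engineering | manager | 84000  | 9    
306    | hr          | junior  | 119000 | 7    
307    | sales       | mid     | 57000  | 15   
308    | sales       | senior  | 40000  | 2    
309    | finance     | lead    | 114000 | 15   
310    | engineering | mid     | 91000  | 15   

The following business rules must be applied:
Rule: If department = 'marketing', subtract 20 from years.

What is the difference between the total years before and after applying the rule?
20

Step 1: Original sum of years = 94
Step 2: 1 records have department = 'marketing'
Step 3: Each affected record changes by -20
Step 4: Total change = 1 × -20 = -20
Step 5: New sum = 94 + -20 = 74
Step 6: Difference = |74 - 94| = 20
        (Sum decreased by 20)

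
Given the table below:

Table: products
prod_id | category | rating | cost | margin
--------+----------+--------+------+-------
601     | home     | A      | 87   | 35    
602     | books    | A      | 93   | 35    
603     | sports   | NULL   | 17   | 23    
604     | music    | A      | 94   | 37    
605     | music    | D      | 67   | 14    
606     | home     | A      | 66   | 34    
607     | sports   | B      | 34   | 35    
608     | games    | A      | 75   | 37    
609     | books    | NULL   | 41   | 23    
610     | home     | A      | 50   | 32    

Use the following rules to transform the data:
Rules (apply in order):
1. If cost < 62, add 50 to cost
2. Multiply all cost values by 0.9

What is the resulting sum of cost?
741.6

Step 1: Apply Rule 1 - Add 50 to records with cost < 62
  - 4 records affected: 142 + (4 × 50) = 342
  - Unaffected records: 482
  - Sum after Rule 1: 824
Step 2: Apply Rule 2 - Multiply all by 0.9
  - 824 × 0.9 = 741.6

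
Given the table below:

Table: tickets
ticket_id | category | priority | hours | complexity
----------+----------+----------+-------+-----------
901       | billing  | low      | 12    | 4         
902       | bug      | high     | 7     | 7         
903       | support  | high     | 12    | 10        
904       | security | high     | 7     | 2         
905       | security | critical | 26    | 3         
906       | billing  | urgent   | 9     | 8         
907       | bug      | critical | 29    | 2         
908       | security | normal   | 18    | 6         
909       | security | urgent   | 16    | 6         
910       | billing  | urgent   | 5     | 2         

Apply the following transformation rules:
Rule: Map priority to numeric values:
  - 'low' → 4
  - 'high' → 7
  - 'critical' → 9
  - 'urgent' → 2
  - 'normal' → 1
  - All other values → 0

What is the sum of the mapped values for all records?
50

Step 1: Apply mapping to each record
Step 2: Count by status:
  'low': 1 records × 4 = 4
  'high': 3 records × 7 = 21
  'critical': 2 records × 9 = 18
  'urgent': 3 records × 2 = 6
  'normal': 1 records × 1 = 1
Step 3: Sum all mapped values = 50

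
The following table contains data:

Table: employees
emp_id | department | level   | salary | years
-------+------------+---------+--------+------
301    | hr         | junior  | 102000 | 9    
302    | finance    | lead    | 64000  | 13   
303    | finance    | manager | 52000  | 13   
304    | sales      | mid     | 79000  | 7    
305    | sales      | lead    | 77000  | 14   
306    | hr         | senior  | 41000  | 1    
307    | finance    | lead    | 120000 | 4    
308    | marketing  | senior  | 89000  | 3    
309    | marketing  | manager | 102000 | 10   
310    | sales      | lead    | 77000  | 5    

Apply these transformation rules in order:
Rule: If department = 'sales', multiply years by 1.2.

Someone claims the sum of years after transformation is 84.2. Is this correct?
Yes, the result is correct.

Step 1: Calculate the correct sum after transformation
Step 2: Apply multiplier 1.2 to records where department = 'sales'
Step 3: Correct result = 84.2
Step 4: Claimed result = 84.2
Step 5: 84.2 = 84.2 ✓
Conclusion: The claimed result is correct.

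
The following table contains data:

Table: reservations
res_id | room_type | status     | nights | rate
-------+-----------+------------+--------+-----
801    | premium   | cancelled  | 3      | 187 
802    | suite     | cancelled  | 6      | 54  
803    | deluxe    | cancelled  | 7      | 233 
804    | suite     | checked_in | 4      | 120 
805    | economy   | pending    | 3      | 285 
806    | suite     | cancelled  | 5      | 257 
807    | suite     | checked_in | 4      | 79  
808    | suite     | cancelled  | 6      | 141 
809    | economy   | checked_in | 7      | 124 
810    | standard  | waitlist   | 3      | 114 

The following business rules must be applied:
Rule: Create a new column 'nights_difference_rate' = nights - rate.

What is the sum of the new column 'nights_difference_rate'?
-1546

Step 1: For each record, compute nights - rate
Example calculations:
  3 - 187 = -184
  6 - 54 = -48
  7 - 233 = -226
  ...
Step 2: Sum all derived values
Step 3: Total = -1546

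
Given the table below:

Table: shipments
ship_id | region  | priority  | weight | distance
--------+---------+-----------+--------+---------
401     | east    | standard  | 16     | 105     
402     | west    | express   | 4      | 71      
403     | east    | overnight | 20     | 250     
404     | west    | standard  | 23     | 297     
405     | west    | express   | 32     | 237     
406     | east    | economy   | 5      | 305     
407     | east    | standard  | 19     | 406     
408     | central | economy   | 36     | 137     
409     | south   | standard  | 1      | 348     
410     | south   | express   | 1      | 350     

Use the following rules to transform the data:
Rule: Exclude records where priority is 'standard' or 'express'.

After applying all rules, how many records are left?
3

Step 1: Count records to exclude
  - 4 (standard) + 3 (express) = 7 records
Step 2: Total records: 10
Step 3: Remaining = 10 - 7 = 3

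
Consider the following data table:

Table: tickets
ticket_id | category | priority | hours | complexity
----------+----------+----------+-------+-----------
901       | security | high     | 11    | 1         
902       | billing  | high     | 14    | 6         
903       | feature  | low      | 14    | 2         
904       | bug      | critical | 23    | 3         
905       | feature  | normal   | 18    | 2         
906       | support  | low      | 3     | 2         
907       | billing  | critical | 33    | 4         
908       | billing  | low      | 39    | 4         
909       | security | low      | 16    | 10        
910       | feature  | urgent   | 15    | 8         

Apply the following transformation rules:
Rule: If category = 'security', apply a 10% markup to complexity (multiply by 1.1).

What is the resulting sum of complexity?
43.1

Step 1: Records with category = 'security' have total complexity = 11
Step 2: Apply multiplier: 11 × 1.1 = 12.1
Step 3: Other records total: 31
Step 4: Final sum = 12.1 + 31 = 43.1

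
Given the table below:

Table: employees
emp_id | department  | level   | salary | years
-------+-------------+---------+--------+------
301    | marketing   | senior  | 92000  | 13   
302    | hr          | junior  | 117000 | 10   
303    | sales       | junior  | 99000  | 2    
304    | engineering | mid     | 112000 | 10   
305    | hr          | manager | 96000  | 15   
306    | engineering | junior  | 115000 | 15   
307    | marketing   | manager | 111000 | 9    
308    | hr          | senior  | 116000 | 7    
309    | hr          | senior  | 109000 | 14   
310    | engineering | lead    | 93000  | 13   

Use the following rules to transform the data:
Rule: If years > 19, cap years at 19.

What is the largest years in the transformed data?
15

Step 1: Original maximum years = 15
Step 2: Check cap of 19 against maximum
Step 3: No records exceed the cap (max 15 <= cap 19), so no capping applies
Step 4: Maximum after transformation = 15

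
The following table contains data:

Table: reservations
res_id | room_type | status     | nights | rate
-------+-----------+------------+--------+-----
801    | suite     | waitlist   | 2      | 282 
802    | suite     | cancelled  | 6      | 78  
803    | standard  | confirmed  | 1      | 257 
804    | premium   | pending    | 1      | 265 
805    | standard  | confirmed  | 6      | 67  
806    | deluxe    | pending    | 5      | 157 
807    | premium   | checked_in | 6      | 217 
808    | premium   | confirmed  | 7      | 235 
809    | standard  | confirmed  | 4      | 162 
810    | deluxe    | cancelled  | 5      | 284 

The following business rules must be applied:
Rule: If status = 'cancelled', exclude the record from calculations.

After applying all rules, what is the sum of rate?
1642

Step 1: Identify records where status = 'cancelled'
Step 2: The excluded records sum to 362
Step 3: Original total rate = 2004
Step 4: Remaining total = 2004 - 362 = 1642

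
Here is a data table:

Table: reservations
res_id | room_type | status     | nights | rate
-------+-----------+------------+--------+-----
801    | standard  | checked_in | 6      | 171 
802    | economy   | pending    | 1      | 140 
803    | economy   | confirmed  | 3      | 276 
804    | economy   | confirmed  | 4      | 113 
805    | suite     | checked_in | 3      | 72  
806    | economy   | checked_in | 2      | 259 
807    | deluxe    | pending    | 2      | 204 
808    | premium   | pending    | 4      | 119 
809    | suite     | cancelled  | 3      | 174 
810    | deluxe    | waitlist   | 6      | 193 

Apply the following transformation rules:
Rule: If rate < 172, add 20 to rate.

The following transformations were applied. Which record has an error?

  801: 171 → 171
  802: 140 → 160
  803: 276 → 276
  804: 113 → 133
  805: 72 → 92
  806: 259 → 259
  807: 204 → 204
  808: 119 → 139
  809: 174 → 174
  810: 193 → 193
Record 801 has an error. The correct transformed value should be 191, not 171.

Step 1: Check each record against the rule
Step 2: Record 801 has rate = 171
Step 3: Since 171 < 172, the bonus should have been applied
Step 4: Correct value = 191, but claimed value = 171
Conclusion: Record 801 has the error.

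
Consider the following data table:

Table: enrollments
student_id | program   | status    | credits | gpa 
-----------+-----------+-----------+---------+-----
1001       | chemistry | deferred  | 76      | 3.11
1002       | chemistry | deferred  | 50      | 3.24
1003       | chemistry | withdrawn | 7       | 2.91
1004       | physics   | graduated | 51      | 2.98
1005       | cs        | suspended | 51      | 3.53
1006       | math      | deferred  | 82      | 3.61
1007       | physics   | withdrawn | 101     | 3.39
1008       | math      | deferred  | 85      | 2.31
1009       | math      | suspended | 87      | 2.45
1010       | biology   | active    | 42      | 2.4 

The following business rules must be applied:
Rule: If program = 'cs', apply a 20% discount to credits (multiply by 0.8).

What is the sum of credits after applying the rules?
621.8

Step 1: Records with program = 'cs' have total credits = 51
Step 2: Apply multiplier: 51 × 0.8 = 40.8
Step 3: Other records total: 581
Step 4: Final sum = 40.8 + 581 = 621.8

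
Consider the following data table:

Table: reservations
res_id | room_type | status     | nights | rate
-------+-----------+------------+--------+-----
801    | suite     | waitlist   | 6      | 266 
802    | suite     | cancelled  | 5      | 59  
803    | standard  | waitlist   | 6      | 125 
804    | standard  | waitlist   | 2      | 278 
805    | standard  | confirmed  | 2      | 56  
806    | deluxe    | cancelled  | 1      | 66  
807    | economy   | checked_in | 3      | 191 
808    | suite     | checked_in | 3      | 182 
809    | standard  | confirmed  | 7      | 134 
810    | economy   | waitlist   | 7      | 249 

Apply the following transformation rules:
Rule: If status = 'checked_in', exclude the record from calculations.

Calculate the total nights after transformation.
36

Step 1: Identify records where status = 'checked_in'
Step 2: The excluded records sum to 6
Step 3: Original total nights = 42
Step 4: Remaining total = 42 - 6 = 36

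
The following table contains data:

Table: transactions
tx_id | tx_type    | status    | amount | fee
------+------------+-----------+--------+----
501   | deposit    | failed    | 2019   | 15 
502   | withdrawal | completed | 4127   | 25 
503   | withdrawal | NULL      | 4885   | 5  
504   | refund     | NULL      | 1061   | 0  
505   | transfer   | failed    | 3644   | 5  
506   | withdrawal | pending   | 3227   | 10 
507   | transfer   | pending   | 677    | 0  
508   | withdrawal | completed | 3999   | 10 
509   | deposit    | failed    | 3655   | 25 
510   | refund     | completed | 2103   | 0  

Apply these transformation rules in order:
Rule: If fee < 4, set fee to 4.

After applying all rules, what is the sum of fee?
107

Step 1: 3 records have fee < 4
Step 2: These records originally summed to 0
Step 3: After setting to minimum: 3 × 4 = 12
Step 4: Unaffected records sum: 95
Step 5: Final sum = 12 + 95 = 107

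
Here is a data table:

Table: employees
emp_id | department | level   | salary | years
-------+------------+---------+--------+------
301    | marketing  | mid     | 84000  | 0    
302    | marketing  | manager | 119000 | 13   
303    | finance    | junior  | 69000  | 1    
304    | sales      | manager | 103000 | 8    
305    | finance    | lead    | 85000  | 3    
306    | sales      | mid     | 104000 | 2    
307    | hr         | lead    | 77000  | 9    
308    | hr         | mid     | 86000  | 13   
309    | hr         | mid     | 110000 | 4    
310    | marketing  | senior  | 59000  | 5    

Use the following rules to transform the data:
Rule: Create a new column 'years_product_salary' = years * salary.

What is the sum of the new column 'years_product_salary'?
5449000

Step 1: For each record, compute years * salary
Example calculations:
  0 * 84000 = 0
  13 * 119000 = 1547000
  1 * 69000 = 69000
  ...
Step 2: Sum all derived values
Step 3: Total = 5449000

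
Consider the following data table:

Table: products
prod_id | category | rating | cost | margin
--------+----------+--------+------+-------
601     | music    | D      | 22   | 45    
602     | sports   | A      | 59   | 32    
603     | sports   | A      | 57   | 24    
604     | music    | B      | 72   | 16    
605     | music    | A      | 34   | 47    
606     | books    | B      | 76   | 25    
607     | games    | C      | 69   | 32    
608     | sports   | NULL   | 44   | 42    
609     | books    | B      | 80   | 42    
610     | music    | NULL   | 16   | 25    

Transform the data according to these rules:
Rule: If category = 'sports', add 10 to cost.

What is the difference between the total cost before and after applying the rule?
30

Step 1: Original sum of cost = 529
Step 2: 3 records have category = 'sports'
Step 3: Each affected record changes by 10
Step 4: Total change = 3 × 10 = 30
Step 5: New sum = 529 + 30 = 559
Step 6: Difference = |559 - 529| = 30
        (Sum increased by 30)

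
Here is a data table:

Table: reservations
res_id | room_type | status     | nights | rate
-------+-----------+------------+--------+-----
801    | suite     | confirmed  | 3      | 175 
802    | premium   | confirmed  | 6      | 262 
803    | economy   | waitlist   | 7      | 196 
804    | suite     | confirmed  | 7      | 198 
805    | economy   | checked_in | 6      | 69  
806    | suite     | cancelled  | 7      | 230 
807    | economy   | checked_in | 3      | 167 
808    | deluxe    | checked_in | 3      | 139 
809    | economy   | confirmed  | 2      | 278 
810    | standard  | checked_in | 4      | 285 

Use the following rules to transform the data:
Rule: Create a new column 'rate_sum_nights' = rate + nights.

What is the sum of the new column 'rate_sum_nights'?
2047

Step 1: For each record, compute rate + nights
Example calculations:
  175 + 3 = 178
  262 + 6 = 268
  196 + 7 = 203
  ...
Step 2: Sum all derived values
Step 3: Total = 2047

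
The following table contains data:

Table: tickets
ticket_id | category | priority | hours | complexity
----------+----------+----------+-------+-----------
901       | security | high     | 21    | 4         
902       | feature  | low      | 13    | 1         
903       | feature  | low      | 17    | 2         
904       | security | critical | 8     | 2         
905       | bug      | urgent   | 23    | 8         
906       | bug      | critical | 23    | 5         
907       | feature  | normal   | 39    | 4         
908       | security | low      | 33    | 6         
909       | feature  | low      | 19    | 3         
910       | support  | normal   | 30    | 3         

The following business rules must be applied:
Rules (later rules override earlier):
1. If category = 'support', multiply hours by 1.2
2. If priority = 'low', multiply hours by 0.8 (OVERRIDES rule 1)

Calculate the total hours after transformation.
215.6

Step 1: Rule 2 takes priority for records with priority = 'low'
  - 4 records: 82 × 0.8 = 65.6
Step 2: Rule 1 applies to remaining records with category = 'support'
  - 1 records: 30 × 1.2 = 36.0
Step 3: Other records unchanged: 114
Step 4: Final sum = 65.6 + 36.0 + 114 = 215.6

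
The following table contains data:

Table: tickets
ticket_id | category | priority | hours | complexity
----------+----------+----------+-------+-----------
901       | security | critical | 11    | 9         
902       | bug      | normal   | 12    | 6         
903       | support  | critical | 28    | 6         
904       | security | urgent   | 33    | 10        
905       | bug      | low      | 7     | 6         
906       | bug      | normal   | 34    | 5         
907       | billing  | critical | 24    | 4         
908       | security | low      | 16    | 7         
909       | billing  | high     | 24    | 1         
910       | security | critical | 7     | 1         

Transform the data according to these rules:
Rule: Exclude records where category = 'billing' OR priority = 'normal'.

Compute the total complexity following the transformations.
39

Step 1: Find records where category = 'billing' OR priority = 'normal'
Step 2: 4 records match, summing to 16
Step 3: Original sum: 55
Step 4: Remaining sum = 55 - 16 = 39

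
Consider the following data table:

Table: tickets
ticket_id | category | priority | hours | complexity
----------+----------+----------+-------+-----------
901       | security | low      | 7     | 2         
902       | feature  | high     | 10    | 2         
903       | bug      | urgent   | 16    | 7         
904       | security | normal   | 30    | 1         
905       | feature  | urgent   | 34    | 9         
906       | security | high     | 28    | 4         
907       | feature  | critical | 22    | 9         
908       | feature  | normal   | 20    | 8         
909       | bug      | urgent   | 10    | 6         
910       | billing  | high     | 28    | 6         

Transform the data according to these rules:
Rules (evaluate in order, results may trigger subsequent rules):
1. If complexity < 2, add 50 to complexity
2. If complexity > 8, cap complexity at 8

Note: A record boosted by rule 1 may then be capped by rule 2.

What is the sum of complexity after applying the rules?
59

Step 1: Apply rule 1 to records with complexity < 2
  - 1 records get bonus of 50
  - Of these, 1 records then exceed 8 and get capped
Step 2: Apply rule 2 to records with complexity > 8
  - 2 records (original) are capped
Step 3: Calculate final sum = 59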